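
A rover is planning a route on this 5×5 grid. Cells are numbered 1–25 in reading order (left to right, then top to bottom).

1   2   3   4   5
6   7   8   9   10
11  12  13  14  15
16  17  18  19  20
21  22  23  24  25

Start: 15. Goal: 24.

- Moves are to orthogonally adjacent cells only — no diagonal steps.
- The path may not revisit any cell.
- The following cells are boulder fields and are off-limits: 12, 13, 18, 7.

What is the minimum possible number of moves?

The Manhattan distance from 15 to 24 is |3−5| + |5−4| = 3, so at least 3 moves are needed.
A route of 3 moves achieves this: 15 → 20 → 25 → 24.
Since 3 matches the lower bound, it is optimal.

3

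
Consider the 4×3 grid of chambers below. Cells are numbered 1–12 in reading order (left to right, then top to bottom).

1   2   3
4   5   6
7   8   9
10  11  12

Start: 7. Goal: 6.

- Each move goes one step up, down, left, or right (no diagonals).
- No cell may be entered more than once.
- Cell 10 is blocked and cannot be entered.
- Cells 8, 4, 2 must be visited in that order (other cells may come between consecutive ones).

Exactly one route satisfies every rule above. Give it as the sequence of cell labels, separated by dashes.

7 - 8 - 5 - 4 - 1 - 2 - 3 - 6

The waypoints must appear in the order 8, 4, 2, with no cell reused.
Route from 7: right 1 to 8, up 1 to 5, left 1 to 4, up 1 to 1, right 2 to 3, down 1 to 6 — 7 moves in all.
Check: order respected (8 at step 1, 4 at step 3, 2 at step 5).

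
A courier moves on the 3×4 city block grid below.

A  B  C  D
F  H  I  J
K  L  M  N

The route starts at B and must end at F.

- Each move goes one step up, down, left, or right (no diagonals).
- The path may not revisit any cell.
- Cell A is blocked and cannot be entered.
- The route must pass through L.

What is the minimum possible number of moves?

4

Any route passes through L somewhere between B and F. Summing Manhattan distances along the two legs (B → L → F) gives a lower bound of 2 + 2 = 4 moves.
A route of 4 moves achieves this: B → H → L → K → F.
Since 4 matches the lower bound, it is optimal.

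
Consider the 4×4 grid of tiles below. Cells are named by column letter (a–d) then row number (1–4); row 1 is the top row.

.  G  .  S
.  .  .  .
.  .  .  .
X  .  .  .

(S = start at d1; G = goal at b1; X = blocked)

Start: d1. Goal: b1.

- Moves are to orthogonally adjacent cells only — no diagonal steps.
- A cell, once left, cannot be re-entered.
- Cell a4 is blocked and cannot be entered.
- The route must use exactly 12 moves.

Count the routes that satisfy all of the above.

Need simple routes of exactly 12 moves from d1 to b1 (Manhattan distance 2, so 5 moves are spent on a detour and 5 undoing it).
Branch systematically from the start, pruning whenever the remaining move budget drops below the Manhattan distance to b1 or differs from it in parity. Grouping the completions by first move — via d2: 8; via c1: 12 — and summing: 8 + 12 = 20.
That gives 20 routes.

20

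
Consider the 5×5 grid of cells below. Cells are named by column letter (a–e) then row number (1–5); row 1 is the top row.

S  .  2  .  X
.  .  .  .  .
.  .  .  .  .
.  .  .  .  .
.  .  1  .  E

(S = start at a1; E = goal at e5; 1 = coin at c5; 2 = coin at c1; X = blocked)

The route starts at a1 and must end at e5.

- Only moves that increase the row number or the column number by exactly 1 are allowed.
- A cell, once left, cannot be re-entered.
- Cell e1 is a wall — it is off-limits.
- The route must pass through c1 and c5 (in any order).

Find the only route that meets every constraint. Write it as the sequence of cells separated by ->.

Moves only go right or down, so the column and row indices never decrease.
Route from a1: 2× right (reaching c1), 4× down (reaching c5), 2× right (reaching e5) — 8 moves in all.
Check: all required cells visited.

a1 -> b1 -> c1 -> c2 -> c3 -> c4 -> c5 -> d5 -> e5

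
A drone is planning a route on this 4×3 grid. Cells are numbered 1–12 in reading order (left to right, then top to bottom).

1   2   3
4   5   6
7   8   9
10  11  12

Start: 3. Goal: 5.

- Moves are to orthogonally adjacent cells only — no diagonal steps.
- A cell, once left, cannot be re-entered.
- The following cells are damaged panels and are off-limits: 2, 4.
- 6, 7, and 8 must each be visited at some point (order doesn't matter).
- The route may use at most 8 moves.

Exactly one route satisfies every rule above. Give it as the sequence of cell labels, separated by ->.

3 -> 6 -> 9 -> 12 -> 11 -> 10 -> 7 -> 8 -> 5

Any route must reach 6, 7, and 8 and still end at 5 within 8 moves, so the order of the required stops is forced.
Route from 3: down 3 to 12, left 2 to 10, up 1 to 7, right 1 to 8, up 1 to 5 — 8 moves in all.
Check: all required cells visited; 8 ≤ 8 moves.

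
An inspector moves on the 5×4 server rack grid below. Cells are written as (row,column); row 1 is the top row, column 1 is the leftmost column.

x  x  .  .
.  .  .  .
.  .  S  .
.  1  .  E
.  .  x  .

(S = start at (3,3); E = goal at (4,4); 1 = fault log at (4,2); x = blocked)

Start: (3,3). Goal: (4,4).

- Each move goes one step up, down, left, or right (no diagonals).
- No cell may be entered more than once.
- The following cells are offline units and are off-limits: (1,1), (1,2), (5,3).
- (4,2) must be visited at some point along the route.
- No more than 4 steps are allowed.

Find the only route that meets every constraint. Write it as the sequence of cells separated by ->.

(3,3) -> (3,2) -> (4,2) -> (4,3) -> (4,4)

Any route must reach (4,2) and still end at (4,4) within 4 moves, so the order of the required stops is forced.
Route from (3,3): left 1 to (3,2), down 1 to (4,2), right 2 to (4,4) — 4 moves in all.
Check: all required cells visited; 4 ≤ 4 moves.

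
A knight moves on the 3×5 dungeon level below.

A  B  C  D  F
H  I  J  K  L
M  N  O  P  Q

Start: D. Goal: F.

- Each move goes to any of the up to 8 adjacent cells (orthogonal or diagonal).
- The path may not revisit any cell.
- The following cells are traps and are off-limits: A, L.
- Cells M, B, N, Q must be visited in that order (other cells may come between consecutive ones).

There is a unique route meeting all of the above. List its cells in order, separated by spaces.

D C I M H B J N O P Q K F

The waypoints must appear in the order M, B, N, Q, with no cell reused.
Route from D: left 1 to C, down-left 2 to M, up 1 to H, up-right 1 to B, down-right 1 to J, down-left 1 to N, right 3 to Q, up-left 1 to K, up-right 1 to F — 12 moves in all.
Check: order respected (M at step 3, B at step 5, N at step 7, Q at step 10).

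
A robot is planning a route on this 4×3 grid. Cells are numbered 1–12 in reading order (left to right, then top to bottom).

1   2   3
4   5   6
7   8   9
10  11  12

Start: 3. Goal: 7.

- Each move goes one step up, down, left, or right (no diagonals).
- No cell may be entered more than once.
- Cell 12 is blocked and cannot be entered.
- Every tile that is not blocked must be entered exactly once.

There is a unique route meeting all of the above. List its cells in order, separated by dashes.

Need to visit all 11 open cells exactly once, starting at 3 and ending at 7.
Route from 3: left 2 to 1, down 1 to 4, right 2 to 6, down 1 to 9, left 1 to 8, down 1 to 11, left 1 to 10, up 1 to 7 — 10 moves in all.
Check: all 11 open cells covered.

3 - 2 - 1 - 4 - 5 - 6 - 9 - 8 - 11 - 10 - 7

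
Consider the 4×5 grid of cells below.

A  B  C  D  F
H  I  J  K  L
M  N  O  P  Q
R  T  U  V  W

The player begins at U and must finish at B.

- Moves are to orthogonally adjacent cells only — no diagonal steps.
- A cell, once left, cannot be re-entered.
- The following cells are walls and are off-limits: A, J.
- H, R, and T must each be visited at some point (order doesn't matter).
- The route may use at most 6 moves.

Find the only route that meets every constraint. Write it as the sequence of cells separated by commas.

U, T, R, M, H, I, B

The budget equals the shortest possible length, so every move has to be on a shortest route through the required cells.
Route from U: 2× left (reaching R), 2× up (reaching H), right to I, up to B — 6 moves in all.
Check: all required cells visited; 6 ≤ 6 moves.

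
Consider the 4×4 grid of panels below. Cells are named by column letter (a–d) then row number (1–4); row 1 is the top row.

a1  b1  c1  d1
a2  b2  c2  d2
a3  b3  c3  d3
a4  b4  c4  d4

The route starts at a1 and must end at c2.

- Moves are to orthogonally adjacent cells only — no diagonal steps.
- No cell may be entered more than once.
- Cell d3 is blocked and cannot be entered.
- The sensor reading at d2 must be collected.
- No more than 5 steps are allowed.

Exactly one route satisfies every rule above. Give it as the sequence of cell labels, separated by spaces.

The budget equals the shortest possible length, so every move has to be on a shortest route through the required cells.
Route from a1: 3× right (reaching d1), down to d2, left to c2 — 5 moves in all.
Check: all required cells visited; 5 ≤ 5 moves.

a1 b1 c1 d1 d2 c2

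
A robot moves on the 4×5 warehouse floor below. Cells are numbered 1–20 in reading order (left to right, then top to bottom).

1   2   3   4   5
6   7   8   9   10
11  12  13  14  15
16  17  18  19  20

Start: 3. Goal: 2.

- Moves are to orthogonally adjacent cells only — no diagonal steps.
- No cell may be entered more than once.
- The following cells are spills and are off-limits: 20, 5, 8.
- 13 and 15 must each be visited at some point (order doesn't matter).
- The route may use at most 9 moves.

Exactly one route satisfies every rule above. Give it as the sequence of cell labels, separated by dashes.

The budget equals the shortest possible length, so every move has to be on a shortest route through the required cells.
Route from 3: right 1 to 4, down 1 to 9, right 1 to 10, down 1 to 15, left 3 to 12, up 2 to 2 — 9 moves in all.
Check: all required cells visited; 9 ≤ 9 moves.

3 - 4 - 9 - 10 - 15 - 14 - 13 - 12 - 7 - 2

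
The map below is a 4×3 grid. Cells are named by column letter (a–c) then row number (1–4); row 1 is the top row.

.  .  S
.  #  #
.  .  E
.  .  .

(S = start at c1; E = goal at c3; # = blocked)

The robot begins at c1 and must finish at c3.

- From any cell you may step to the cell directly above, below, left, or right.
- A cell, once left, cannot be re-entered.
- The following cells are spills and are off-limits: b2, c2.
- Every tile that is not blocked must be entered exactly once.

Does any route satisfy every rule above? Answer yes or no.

no

Colour the cells like a checkerboard: each orthogonal step flips colour, so a Hamiltonian route alternates colours. Here there are 5 cells of one colour and 5 of the other, with start on the same colour as the goal — the counts and endpoints can't be arranged into an alternating sequence of length 10, so no Hamiltonian route exists.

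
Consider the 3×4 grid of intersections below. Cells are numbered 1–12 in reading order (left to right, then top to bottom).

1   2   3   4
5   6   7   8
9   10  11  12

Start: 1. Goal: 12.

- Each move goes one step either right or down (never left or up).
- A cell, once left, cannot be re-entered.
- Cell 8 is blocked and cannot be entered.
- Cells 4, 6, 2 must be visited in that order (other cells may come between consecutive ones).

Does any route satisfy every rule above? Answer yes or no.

6 lies to the left of 4, so going from 4 to 6 would need a leftward move — but moves only go right/down, so 4 cannot be visited before 6.

no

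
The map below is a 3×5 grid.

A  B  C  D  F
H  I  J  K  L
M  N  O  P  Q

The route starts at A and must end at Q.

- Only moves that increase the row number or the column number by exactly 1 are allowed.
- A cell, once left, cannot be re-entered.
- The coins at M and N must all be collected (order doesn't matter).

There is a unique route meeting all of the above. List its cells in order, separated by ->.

A -> H -> M -> N -> O -> P -> Q

Moves only go right or down, so the column and row indices never decrease.
Route from A: 2× down (reaching M), 4× right (reaching Q) — 6 moves in all.
Check: all required cells visited.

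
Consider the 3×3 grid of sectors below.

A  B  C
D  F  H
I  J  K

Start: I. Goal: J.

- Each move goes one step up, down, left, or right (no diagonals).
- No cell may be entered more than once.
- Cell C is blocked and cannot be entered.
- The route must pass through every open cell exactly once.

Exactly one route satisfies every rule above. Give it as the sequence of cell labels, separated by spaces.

I D A B F H K J

Need to visit all 8 open cells exactly once, starting at I and ending at J.
Cell A has only two open neighbours (D and B), so the path must pass straight through it: one of those is the cell it's entered from and the other is where it exits.
Route from I: 2× up (reaching A), right to B, down to F, right to H, down to K, left to J — 7 moves in all.
Check: all 8 open cells covered.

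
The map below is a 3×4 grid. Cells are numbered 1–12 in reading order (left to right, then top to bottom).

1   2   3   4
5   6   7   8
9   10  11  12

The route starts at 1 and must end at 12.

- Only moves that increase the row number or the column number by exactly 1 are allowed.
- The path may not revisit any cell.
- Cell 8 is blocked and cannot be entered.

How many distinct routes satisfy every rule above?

A right/down-only route from 1 to 12 makes exactly 2 down-moves and 3 right-moves in some order.
With no other constraints that would be C(5,2) = 10 routes.
Subtract routes through each blocked cell (inclusion–exclusion for overlaps): − through 8: 4 → 6.
That gives 6 routes.

6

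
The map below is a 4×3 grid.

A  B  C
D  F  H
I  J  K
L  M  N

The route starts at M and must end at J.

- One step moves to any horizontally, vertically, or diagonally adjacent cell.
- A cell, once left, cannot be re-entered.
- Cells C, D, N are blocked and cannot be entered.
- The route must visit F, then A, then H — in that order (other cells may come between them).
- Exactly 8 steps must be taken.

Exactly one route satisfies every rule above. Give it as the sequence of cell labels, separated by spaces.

The waypoints must appear in the order F, A, H, with no cell reused.
Route from M: left to L, up to I, up-right to F, up-left to A, right to B, down-right to H, down to K, left to J — 8 moves in all.
Check: order respected (F at step 3, A at step 4, H at step 6); 8 moves as required.

M L I F A B H K J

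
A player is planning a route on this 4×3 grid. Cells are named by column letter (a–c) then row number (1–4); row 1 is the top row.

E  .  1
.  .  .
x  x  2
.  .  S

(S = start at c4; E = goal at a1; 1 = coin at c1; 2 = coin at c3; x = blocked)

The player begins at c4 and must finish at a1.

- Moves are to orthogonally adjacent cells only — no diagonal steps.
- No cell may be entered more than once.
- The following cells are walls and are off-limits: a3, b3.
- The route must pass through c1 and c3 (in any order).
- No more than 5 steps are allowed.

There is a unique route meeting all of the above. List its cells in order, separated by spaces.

c4 c3 c2 c1 b1 a1

The budget equals the shortest possible length, so every move has to be on a shortest route through the required cells.
Route from c4: 3× up (reaching c1), 2× left (reaching a1) — 5 moves in all.
Check: all required cells visited; 5 ≤ 5 moves.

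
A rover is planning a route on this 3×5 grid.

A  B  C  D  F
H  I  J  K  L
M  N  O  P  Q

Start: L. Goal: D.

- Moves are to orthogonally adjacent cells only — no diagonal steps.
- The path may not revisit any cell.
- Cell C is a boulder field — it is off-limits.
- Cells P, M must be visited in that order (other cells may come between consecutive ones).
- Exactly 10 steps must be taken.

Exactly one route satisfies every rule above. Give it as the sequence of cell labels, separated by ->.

L -> Q -> P -> O -> N -> M -> H -> I -> J -> K -> D

The waypoints must appear in the order P, M, with no cell reused.
Route from L: down 1 to Q, left 4 to M, up 1 to H, right 3 to K, up 1 to D — 10 moves in all.
Check: order respected (P at step 2, M at step 5); 10 moves as required.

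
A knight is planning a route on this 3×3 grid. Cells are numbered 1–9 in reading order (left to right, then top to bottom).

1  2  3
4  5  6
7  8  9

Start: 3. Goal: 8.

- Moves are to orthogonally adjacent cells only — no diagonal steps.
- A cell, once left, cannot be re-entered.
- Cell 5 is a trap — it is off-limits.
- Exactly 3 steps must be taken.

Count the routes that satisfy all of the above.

1

Need simple routes of exactly 3 moves from 3 to 8 (Manhattan distance 3, so 0 moves are spent on a detour and 0 undoing it).
Enumerating: 3 6 9 8.
That gives 1 route.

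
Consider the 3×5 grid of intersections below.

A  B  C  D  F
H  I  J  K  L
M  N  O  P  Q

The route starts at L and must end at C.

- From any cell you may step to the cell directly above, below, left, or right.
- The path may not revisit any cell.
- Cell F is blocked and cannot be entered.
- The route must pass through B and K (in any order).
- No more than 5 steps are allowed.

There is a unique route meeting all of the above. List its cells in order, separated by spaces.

L K J I B C

The budget equals the shortest possible length, so every move has to be on a shortest route through the required cells.
Route from L: 3× left (reaching I), up to B, right to C — 5 moves in all.
Check: all required cells visited; 5 ≤ 5 moves.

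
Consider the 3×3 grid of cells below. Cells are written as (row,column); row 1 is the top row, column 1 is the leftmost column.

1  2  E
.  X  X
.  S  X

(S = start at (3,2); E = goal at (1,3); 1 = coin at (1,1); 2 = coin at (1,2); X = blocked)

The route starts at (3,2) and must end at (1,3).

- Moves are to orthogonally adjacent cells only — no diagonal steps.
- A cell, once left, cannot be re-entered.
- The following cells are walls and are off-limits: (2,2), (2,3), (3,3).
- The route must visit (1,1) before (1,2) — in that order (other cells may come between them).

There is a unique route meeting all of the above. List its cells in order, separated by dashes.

(3,2) - (3,1) - (2,1) - (1,1) - (1,2) - (1,3)

The waypoints must appear in the order (1,1), (1,2), with no cell reused.
Route from (3,2): left to (3,1), 2× up (reaching (1,1)), 2× right (reaching (1,3)) — 5 moves in all.
Check: order respected (1 at step 3, 2 at step 4).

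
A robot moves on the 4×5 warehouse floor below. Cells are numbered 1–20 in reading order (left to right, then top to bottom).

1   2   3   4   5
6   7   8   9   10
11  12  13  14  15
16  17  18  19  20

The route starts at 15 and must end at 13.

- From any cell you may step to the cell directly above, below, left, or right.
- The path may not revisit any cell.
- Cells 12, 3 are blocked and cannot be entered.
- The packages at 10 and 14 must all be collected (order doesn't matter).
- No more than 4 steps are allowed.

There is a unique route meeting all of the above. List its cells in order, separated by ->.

15 -> 10 -> 9 -> 14 -> 13

Any route must reach 10 and 14 and still end at 13 within 4 moves, so the order of the required stops is forced.
Route from 15: up to 10, left to 9, down to 14, left to 13 — 4 moves in all.
Check: all required cells visited; 4 ≤ 4 moves.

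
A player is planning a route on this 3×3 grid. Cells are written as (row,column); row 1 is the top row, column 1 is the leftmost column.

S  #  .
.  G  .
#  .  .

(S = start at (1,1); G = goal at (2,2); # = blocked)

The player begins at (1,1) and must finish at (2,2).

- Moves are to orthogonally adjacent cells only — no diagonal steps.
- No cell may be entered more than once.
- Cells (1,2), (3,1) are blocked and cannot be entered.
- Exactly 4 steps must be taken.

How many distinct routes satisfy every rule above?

0

Need simple routes of exactly 4 moves from (1,1) to (2,2) (Manhattan distance 2, so 1 moves are spent on a detour and 1 undoing it).
No route satisfies every constraint, so the count is 0.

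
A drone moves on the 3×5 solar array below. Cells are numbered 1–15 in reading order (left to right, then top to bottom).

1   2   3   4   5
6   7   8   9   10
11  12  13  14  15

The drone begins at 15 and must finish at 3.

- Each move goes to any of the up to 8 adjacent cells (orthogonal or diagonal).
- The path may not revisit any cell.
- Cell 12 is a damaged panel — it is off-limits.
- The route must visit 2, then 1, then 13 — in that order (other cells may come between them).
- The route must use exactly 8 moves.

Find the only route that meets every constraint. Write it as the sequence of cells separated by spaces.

The waypoints must appear in the order 2, 1, 13, with no cell reused.
Route from 15: left to 14, 2× up-left (reaching 2), left to 1, 2× down-right (reaching 13), up-right to 9, up-left to 3 — 8 moves in all.
Check: order respected (2 at step 3, 1 at step 4, 13 at step 6); 8 moves as required.

15 14 8 2 1 7 13 9 3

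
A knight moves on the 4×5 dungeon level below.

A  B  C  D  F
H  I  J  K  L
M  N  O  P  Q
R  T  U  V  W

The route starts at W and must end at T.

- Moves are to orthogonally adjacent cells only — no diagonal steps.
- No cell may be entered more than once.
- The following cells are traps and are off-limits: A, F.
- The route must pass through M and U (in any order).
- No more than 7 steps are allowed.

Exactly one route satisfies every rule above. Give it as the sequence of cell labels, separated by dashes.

The budget equals the shortest possible length, so every move has to be on a shortest route through the required cells.
Route from W: left 2 to U, up 1 to O, left 2 to M, down 1 to R, right 1 to T — 7 moves in all.
Check: all required cells visited; 7 ≤ 7 moves.

W - V - U - O - N - M - R - T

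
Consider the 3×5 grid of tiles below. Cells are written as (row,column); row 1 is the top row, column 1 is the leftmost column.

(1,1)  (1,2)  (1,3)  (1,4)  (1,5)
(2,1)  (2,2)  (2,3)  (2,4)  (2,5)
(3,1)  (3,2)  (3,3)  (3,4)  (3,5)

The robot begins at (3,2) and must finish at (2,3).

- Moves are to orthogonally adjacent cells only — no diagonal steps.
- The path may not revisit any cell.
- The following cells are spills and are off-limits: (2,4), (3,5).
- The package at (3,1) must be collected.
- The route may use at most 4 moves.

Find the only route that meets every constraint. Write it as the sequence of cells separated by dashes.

The 4-move cap with required stops at (3,1) leaves no slack for detours.
Route from (3,2): left to (3,1), up to (2,1), 2× right (reaching (2,3)) — 4 moves in all.
Check: all required cells visited; 4 ≤ 4 moves.

(3,2) - (3,1) - (2,1) - (2,2) - (2,3)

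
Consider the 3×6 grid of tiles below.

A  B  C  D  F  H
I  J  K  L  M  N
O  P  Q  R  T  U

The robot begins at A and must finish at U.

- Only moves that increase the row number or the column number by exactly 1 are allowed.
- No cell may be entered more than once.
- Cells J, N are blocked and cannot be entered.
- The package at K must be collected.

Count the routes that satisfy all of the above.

3

A right/down-only route from A to U makes exactly 2 down-moves and 5 right-moves in some order.
With no other constraints that would be C(7,2) = 21 routes.
Split at K and multiply the segment counts (each segment already excludes blocked cells): A→K: 1; K→U: 3; product = 3.
That gives 3 routes.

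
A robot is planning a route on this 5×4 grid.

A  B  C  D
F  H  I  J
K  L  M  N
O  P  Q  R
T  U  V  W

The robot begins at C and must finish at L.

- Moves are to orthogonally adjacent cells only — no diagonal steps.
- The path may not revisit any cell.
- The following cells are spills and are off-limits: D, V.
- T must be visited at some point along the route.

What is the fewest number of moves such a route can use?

Any route passes through T somewhere between C and L. Summing Manhattan distances along the two legs (C → T → L) gives a lower bound of 6 + 3 = 9 moves.
A route of 9 moves achieves this: C → I → M → Q → P → U → T → O → K → L.
Since 9 matches the lower bound, it is optimal.

9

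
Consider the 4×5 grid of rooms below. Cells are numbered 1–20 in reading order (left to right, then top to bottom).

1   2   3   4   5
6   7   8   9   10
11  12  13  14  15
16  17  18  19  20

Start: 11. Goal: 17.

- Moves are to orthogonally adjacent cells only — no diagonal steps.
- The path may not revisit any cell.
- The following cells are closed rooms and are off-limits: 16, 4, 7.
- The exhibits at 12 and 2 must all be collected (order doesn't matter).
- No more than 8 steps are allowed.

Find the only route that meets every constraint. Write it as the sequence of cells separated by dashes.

11 - 6 - 1 - 2 - 3 - 8 - 13 - 12 - 17

The budget equals the shortest possible length, so every move has to be on a shortest route through the required cells.
Route from 11: 2× up (reaching 1), 2× right (reaching 3), 2× down (reaching 13), left to 12, down to 17 — 8 moves in all.
Check: all required cells visited; 8 ≤ 8 moves.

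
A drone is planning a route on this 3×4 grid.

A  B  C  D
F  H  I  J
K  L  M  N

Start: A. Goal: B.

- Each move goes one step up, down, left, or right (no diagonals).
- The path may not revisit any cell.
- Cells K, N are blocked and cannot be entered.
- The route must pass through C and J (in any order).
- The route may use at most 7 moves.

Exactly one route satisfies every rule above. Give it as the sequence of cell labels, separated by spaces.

The 7-move cap with required stops at C, J leaves no slack for detours.
Route from A: down to F, 3× right (reaching J), up to D, 2× left (reaching B) — 7 moves in all.
Check: all required cells visited; 7 ≤ 7 moves.

A F H I J D C B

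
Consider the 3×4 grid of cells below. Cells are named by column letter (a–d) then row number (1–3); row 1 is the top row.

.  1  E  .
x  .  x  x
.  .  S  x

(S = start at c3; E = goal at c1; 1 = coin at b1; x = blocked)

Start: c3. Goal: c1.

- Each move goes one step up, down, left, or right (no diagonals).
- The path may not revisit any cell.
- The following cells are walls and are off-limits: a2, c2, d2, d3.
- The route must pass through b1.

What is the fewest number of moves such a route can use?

Any route passes through b1 somewhere between c3 and c1. Summing Manhattan distances along the two legs (c3 → b1 → c1) gives a lower bound of 3 + 1 = 4 moves.
A route of 4 moves achieves this: c3 → b3 → b2 → b1 → c1.
Since 4 matches the lower bound, it is optimal.

4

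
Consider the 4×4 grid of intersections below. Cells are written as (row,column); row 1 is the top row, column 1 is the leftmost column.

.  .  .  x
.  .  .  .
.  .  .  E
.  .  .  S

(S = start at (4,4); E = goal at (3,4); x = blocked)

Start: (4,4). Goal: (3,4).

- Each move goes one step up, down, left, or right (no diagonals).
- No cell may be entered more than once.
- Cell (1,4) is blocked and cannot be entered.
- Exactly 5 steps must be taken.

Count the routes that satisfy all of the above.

2

Need simple routes of exactly 5 moves from (4,4) to (3,4) (Manhattan distance 1, so 2 moves are spent on a detour and 2 undoing it).
Enumerating: (4,4) (4,3) (3,3) (2,3) (2,4) (3,4) | (4,4) (4,3) (4,2) (3,2) (3,3) (3,4).
That gives 2 routes.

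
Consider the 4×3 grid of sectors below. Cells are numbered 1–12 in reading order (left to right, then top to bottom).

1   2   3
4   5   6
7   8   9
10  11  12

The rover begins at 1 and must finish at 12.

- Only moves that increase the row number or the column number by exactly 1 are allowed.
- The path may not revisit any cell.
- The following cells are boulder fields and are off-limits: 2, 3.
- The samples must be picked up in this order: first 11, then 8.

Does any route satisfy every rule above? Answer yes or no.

no

8 lies above 11, so going from 11 to 8 would need an upward move — but moves only go right/down, so 11 cannot be visited before 8.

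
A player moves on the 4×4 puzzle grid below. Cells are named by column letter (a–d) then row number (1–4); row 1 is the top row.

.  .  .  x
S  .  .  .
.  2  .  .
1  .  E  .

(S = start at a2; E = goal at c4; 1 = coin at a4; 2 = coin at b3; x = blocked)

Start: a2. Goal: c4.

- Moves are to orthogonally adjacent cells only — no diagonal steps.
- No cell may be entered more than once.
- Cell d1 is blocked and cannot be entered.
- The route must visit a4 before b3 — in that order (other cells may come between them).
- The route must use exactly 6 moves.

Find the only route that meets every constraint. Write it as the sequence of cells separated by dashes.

a2 - a3 - a4 - b4 - b3 - c3 - c4

The waypoints must appear in the order a4, b3, with no cell reused.
Route from a2: down 2 to a4, right 1 to b4, up 1 to b3, right 1 to c3, down 1 to c4 — 6 moves in all.
Check: order respected (1 at step 2, 2 at step 4); 6 moves as required.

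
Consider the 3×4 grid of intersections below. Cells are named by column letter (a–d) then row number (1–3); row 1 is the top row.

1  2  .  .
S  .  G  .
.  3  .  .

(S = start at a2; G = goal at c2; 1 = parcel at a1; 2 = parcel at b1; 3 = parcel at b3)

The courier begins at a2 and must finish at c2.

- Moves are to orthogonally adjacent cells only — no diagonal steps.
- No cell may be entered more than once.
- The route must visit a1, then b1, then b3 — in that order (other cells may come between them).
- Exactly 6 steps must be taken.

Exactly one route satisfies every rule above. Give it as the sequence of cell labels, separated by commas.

The waypoints must appear in the order a1, b1, b3, with no cell reused.
Route from a2: up 1 to a1, right 1 to b1, down 2 to b3, right 1 to c3, up 1 to c2 — 6 moves in all.
Check: order respected (1 at step 1, 2 at step 2, 3 at step 4); 6 moves as required.

a2, a1, b1, b2, b3, c3, c2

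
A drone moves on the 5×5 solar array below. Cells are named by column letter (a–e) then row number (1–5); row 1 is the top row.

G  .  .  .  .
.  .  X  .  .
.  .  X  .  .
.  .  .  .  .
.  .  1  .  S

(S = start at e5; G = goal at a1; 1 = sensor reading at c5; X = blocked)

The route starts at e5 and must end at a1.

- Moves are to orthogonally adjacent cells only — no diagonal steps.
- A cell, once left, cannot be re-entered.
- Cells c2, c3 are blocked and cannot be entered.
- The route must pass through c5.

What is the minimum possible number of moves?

8

Any route passes through c5 somewhere between e5 and a1. Summing Manhattan distances along the two legs (e5 → c5 → a1) gives a lower bound of 2 + 6 = 8 moves.
A route of 8 moves achieves this: e5 → d5 → c5 → c4 → b4 → b3 → b2 → b1 → a1.
Since 8 matches the lower bound, it is optimal.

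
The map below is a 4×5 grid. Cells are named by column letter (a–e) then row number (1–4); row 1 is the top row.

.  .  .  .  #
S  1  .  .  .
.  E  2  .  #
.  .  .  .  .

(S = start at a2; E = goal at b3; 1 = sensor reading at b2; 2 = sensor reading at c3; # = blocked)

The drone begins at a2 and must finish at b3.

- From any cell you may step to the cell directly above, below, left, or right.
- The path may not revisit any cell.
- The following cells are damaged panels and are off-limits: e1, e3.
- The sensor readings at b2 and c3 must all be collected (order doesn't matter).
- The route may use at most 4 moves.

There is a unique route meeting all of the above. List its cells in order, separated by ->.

a2 -> b2 -> c2 -> c3 -> b3

Any route must reach b2 and c3 and still end at b3 within 4 moves, so the order of the required stops is forced.
Route from a2: 2× right (reaching c2), down to c3, left to b3 — 4 moves in all.
Check: all required cells visited; 4 ≤ 4 moves.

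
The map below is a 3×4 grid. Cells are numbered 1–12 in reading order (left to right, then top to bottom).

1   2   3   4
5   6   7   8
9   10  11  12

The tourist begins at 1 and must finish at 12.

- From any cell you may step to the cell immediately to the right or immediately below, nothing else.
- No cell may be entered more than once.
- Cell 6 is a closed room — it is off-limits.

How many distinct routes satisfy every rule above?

A right/down-only route from 1 to 12 makes exactly 2 down-moves and 3 right-moves in some order.
With no other constraints that would be C(5,2) = 10 routes.
Subtract routes through each blocked cell (inclusion–exclusion for overlaps): − through 6: 6 → 4.
That gives 4 routes.

4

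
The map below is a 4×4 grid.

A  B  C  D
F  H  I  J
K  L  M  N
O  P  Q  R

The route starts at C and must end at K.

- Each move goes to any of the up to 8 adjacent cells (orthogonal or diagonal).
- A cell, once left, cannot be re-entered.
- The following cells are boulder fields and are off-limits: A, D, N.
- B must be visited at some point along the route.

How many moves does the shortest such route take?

Any route passes through B somewhere between C and K. Summing Chebyshev distances along the two legs (C → B → K) gives a lower bound of 1 + 2 = 3 moves.
A route of 3 moves achieves this: C → B → F → K.
Since 3 matches the lower bound, it is optimal.

3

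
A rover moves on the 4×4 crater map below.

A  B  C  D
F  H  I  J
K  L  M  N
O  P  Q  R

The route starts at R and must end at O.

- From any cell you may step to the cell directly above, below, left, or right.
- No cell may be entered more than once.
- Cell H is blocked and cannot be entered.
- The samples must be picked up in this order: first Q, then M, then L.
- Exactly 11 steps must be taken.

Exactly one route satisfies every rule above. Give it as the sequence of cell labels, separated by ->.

The waypoints must appear in the order Q, M, L, with no cell reused.
Route from R: left to Q, 3× up (reaching C), 2× left (reaching A), 2× down (reaching K), right to L, down to P, left to O — 11 moves in all.
Check: order respected (Q at step 1, M at step 2, L at step 9); 11 moves as required.

R -> Q -> M -> I -> C -> B -> A -> F -> K -> L -> P -> O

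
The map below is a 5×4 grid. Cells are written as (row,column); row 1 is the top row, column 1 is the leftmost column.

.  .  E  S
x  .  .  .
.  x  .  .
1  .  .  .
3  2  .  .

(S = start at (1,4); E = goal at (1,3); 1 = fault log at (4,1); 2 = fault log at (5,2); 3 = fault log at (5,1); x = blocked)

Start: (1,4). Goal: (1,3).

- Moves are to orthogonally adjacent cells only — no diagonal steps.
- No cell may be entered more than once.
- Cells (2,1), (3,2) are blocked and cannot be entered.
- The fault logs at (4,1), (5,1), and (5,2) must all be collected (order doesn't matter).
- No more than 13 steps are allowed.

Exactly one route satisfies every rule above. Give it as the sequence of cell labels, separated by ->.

(1,4) -> (2,4) -> (3,4) -> (4,4) -> (5,4) -> (5,3) -> (5,2) -> (5,1) -> (4,1) -> (4,2) -> (4,3) -> (3,3) -> (2,3) -> (1,3)

The 13-move cap with required stops at (4,1), (5,1), (5,2) leaves no slack for detours.
Route from (1,4): 4× down (reaching (5,4)), 3× left (reaching (5,1)), up to (4,1), 2× right (reaching (4,3)), 3× up (reaching (1,3)) — 13 moves in all.
Check: all required cells visited; 13 ≤ 13 moves.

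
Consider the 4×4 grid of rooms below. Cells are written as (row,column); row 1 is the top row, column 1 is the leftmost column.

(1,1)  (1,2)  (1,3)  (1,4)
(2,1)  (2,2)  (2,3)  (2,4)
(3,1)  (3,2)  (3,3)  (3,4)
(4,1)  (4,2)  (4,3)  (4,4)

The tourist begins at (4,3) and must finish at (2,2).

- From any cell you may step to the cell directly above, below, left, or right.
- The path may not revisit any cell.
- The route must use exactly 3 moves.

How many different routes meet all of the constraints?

3

Need simple routes of exactly 3 moves from (4,3) to (2,2) (Manhattan distance 3, so 0 moves are spent on a detour and 0 undoing it).
Enumerating: (4,3) (3,3) (2,3) (2,2) | (4,3) (3,3) (3,2) (2,2) | (4,3) (4,2) (3,2) (2,2).
That gives 3 routes.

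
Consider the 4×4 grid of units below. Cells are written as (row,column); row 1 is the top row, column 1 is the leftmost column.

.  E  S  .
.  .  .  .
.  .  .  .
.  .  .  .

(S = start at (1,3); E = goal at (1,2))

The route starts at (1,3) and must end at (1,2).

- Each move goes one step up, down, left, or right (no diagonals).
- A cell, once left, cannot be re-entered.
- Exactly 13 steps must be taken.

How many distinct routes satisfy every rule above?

Need simple routes of exactly 13 moves from (1,3) to (1,2) (Manhattan distance 1, so 6 moves are spent on a detour and 6 undoing it).
Branch systematically from the start, pruning whenever the remaining move budget drops below the Manhattan distance to (1,2) or differs from it in parity. Grouping the completions by first move — via (2,3): 6; via (1,4): 16 (no valid completion starts via (1,2)) — and summing: 6 + 16 = 22.
That gives 22 routes.

22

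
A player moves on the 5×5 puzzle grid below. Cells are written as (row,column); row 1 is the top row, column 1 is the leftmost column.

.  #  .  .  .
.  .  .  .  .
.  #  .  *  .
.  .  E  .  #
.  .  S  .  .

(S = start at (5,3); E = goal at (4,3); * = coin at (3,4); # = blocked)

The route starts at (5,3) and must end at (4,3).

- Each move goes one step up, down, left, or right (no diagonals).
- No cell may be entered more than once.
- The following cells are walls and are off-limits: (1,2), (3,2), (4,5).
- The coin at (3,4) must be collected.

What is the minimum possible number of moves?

Any route passes through (3,4) somewhere between (5,3) and (4,3). Summing Manhattan distances along the two legs ((5,3) → (3,4) → (4,3)) gives a lower bound of 3 + 2 = 5 moves.
A route of 5 moves achieves this: (5,3) → (5,4) → (4,4) → (3,4) → (3,3) → (4,3).
Since 5 matches the lower bound, it is optimal.

5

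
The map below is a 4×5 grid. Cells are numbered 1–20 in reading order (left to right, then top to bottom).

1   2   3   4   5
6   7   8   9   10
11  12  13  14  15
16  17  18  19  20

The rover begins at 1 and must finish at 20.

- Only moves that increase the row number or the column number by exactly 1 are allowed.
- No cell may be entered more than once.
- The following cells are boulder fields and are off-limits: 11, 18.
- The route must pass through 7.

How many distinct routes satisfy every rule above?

A right/down-only route from 1 to 20 makes exactly 3 down-moves and 4 right-moves in some order.
With no other constraints that would be C(7,3) = 35 routes.
Split at 7 and multiply the segment counts (each segment already excludes blocked cells): 1→7: 2; 7→20: 7; product = 14.
That gives 14 routes.

14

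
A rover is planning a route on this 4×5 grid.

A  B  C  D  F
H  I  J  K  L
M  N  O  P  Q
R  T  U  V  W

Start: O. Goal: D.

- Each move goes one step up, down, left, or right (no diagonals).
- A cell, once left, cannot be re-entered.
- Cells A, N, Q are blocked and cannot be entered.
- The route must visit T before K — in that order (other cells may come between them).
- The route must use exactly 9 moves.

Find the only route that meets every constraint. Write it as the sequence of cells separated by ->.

The waypoints must appear in the order T, K, with no cell reused.
Route from O: down 1 to U, left 2 to R, up 2 to H, right 3 to K, up 1 to D — 9 moves in all.
Check: order respected (T at step 2, K at step 8); 9 moves as required.

O -> U -> T -> R -> M -> H -> I -> J -> K -> D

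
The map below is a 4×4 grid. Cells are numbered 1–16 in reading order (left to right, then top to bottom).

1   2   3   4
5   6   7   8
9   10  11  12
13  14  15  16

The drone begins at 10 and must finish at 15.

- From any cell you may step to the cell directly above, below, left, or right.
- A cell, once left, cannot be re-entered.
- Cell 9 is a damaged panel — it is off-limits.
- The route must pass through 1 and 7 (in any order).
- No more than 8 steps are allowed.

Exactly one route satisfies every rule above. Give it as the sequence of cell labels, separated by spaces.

The budget equals the shortest possible length, so every move has to be on a shortest route through the required cells.
Route from 10: up 1 to 6, left 1 to 5, up 1 to 1, right 2 to 3, down 3 to 15 — 8 moves in all.
Check: all required cells visited; 8 ≤ 8 moves.

10 6 5 1 2 3 7 11 15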